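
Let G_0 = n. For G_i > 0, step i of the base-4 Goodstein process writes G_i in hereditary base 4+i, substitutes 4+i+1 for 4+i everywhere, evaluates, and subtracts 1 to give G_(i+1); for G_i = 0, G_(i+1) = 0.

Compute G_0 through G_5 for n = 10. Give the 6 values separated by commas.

10, 11, 12, 13, 13, 13

10 —HB4→ 2·4 + 2 —bump→ 2·5 + 2 = 12 —(−1)→ 11
11 —HB5→ 2·5 + 1 —bump→ 2·6 + 1 = 13 —(−1)→ 12
12 —HB6→ 2·6 —bump→ 2·7 = 14 —(−1)→ 13
13 —HB7→ 7 + 6 —bump→ 8 + 6 = 14 —(−1)→ 13
13 —HB8→ 8 + 5 —bump→ 9 + 5 = 14 —(−1)→ 13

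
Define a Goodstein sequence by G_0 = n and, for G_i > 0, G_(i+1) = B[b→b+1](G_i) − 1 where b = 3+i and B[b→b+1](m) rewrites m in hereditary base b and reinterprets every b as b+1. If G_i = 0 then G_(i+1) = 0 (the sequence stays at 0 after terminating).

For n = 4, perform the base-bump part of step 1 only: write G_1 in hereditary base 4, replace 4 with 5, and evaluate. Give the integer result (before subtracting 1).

step 0: 4 = 3 + 1; sub 4 for 3: 4 + 1; = 5; G_1 = 5−1 = 4
step 1: 4 = 4; sub 5 for 4: 5; = 5; G_2 = 5−1 = 4

5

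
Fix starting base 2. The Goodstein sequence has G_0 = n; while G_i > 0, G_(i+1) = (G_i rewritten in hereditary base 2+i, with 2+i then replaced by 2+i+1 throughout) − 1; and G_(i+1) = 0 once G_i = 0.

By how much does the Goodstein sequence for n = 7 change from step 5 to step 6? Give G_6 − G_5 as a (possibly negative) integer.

15953672

base 2: 7 = 2^2 + 2 + 1; at 3: 3^3 + 3 + 1 = 31; next = 30
base 3: 30 = 3^3 + 3; at 4: 4^4 + 4 = 260; next = 259
base 4: 259 = 4^4 + 3; at 5: 5^5 + 3 = 3128; next = 3127
base 5: 3127 = 5^5 + 2; at 6: 6^6 + 2 = 46658; next = 46657
base 6: 46657 = 6^6 + 1; at 7: 7^7 + 1 = 823544; next = 823543
base 7: 823543 = 7^7; at 8: 8^8 = 16777216; next = 16777215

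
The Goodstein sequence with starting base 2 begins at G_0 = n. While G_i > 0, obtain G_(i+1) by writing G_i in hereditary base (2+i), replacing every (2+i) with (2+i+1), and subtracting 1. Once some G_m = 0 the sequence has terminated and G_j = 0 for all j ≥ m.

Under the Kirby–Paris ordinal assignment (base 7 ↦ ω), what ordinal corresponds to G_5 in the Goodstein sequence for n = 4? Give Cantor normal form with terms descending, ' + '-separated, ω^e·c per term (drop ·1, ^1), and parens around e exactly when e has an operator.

4 —HB2→ 2^2 —bump→ 3^3 = 27 —(−1)→ 26
26 —HB3→ 2·3^2 + 2·3 + 2 —bump→ 2·4^2 + 2·4 + 2 = 42 —(−1)→ 41
41 —HB4→ 2·4^2 + 2·4 + 1 —bump→ 2·5^2 + 2·5 + 1 = 61 —(−1)→ 60
60 —HB5→ 2·5^2 + 2·5 —bump→ 2·6^2 + 2·6 = 84 —(−1)→ 83
83 —HB6→ 2·6^2 + 6 + 5 —bump→ 2·7^2 + 7 + 5 = 110 —(−1)→ 109
109 —HB7→ 2·7^2 + 7 + 4 —bump→ 2·8^2 + 8 + 4 = 140 —(−1)→ 139

ω^2·2 + ω + 4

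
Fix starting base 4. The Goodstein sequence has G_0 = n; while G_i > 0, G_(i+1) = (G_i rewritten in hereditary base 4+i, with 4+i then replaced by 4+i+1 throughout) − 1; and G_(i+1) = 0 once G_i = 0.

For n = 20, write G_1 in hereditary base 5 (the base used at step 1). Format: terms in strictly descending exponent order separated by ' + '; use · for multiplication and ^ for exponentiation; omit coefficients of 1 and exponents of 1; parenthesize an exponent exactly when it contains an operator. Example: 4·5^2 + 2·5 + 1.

step 0: 20 = 4^2 + 4; sub 5 for 4: 5^2 + 5; = 30; G_1 = 30−1 = 29
step 1: 29 = 5^2 + 4; sub 6 for 5: 6^2 + 4; = 40; G_2 = 40−1 = 39

5^2 + 4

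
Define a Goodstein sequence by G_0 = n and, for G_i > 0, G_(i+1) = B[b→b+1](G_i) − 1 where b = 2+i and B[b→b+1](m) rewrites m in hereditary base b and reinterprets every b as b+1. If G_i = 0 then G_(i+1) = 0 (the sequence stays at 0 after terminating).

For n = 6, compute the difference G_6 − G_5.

89204

step 0: 6 = 2^2 + 2; sub 3 for 2: 3^3 + 3; = 30; G_1 = 30−1 = 29
step 1: 29 = 3^3 + 2; sub 4 for 3: 4^4 + 2; = 258; G_2 = 258−1 = 257
step 2: 257 = 4^4 + 1; sub 5 for 4: 5^5 + 1; = 3126; G_3 = 3126−1 = 3125
step 3: 3125 = 5^5; sub 6 for 5: 6^6; = 46656; G_4 = 46656−1 = 46655
step 4: 46655 = 5·6^5 + 5·6^4 + 5·6^3 + 5·6^2 + 5·6 + 5; sub 7 for 6: 5·7^5 + 5·7^4 + 5·7^3 + 5·7^2 + 5·7 + 5; = 98040; G_5 = 98040−1 = 98039
step 5: 98039 = 5·7^5 + 5·7^4 + 5·7^3 + 5·7^2 + 5·7 + 4; sub 8 for 7: 5·8^5 + 5·8^4 + 5·8^3 + 5·8^2 + 5·8 + 4; = 187244; G_6 = 187244−1 = 187243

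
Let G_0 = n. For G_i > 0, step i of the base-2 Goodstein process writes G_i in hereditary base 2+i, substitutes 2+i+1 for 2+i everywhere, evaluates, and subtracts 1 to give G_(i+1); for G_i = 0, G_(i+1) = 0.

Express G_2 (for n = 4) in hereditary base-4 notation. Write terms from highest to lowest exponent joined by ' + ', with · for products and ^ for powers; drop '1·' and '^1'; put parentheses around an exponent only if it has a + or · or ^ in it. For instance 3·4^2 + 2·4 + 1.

base 2: 4 = 2^2; at 3: 3^3 = 27; next = 26
base 3: 26 = 2·3^2 + 2·3 + 2; at 4: 2·4^2 + 2·4 + 2 = 42; next = 41
base 4: 41 = 2·4^2 + 2·4 + 1; at 5: 2·5^2 + 2·5 + 1 = 61; next = 60

2·4^2 + 2·4 + 1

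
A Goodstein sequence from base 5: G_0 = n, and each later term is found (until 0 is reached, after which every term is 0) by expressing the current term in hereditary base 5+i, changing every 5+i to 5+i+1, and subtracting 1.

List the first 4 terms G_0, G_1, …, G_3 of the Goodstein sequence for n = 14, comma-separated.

14 —HB5→ 2·5 + 4 —bump→ 2·6 + 4 = 16 —(−1)→ 15
15 —HB6→ 2·6 + 3 —bump→ 2·7 + 3 = 17 —(−1)→ 16
16 —HB7→ 2·7 + 2 —bump→ 2·8 + 2 = 18 —(−1)→ 17

14, 15, 16, 17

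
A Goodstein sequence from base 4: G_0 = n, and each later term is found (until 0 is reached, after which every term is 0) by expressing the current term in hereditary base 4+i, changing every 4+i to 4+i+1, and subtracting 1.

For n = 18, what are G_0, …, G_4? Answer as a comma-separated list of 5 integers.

18 —HB4→ 4^2 + 2 —bump→ 5^2 + 2 = 27 —(−1)→ 26
26 —HB5→ 5^2 + 1 —bump→ 6^2 + 1 = 37 —(−1)→ 36
36 —HB6→ 6^2 —bump→ 7^2 = 49 —(−1)→ 48
48 —HB7→ 6·7 + 6 —bump→ 6·8 + 6 = 54 —(−1)→ 53

18, 26, 36, 48, 53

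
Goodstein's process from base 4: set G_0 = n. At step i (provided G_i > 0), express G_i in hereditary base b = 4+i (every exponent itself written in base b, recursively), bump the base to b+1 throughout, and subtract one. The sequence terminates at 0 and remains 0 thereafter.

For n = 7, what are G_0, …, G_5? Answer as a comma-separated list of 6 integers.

G_0 = 7. HB_4(7) = 4 + 3. Bump = 8. G_1 = 7.
G_1 = 7. HB_5(7) = 5 + 2. Bump = 8. G_2 = 7.
G_2 = 7. HB_6(7) = 6 + 1. Bump = 8. G_3 = 7.
G_3 = 7. HB_7(7) = 7. Bump = 8. G_4 = 7.
G_4 = 7. HB_8(7) = 7. Bump = 7. G_5 = 6.

7, 7, 7, 7, 7, 6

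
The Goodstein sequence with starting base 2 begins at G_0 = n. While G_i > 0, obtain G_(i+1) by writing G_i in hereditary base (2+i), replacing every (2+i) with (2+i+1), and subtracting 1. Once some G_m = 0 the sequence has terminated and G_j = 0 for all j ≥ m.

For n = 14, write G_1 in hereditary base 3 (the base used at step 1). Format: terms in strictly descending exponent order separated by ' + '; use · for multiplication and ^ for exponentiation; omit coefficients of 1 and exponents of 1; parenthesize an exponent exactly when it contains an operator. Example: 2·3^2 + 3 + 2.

G_0=14  [base 2] 2^(2 + 1) + 2^2 + 2  →[2↦3]→  3^(3 + 1) + 3^3 + 3 = 111  −1 ⇒ G_1=110
G_1=110  [base 3] 3^(3 + 1) + 3^3 + 2  →[3↦4]→  4^(4 + 1) + 4^4 + 2 = 1282  −1 ⇒ G_2=1281

3^(3 + 1) + 3^3 + 2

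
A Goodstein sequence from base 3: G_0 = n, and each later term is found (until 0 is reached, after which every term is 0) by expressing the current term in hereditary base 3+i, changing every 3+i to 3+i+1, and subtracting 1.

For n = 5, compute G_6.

2

G_0 = 5. HB_3(5) = 3 + 2. Bump = 6. G_1 = 5.
G_1 = 5. HB_4(5) = 4 + 1. Bump = 6. G_2 = 5.
G_2 = 5. HB_5(5) = 5. Bump = 6. G_3 = 5.
G_3 = 5. HB_6(5) = 5. Bump = 5. G_4 = 4.
G_4 = 4. HB_7(4) = 4. Bump = 4. G_5 = 3.
G_5 = 3. HB_8(3) = 3. Bump = 3. G_6 = 2.
G_6 = 2. HB_9(2) = 2. Bump = 2. G_7 = 1.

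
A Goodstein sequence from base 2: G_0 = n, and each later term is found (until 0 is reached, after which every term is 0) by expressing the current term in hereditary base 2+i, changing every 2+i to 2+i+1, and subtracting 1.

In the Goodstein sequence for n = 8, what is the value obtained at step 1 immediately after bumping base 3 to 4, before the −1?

554

[0] 8 ≡ 2^(2 + 1) (base 2). Lift 3: 81. −1: 80.
[1] 80 ≡ 2·3^3 + 2·3^2 + 2·3 + 2 (base 3). Lift 4: 554. −1: 553.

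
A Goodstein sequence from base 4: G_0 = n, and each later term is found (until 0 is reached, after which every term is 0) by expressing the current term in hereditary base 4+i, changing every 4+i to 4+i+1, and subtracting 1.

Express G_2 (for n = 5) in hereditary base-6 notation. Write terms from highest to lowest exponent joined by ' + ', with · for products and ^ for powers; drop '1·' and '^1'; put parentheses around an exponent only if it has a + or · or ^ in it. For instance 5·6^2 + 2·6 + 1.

5

[0] 5 ≡ 4 + 1 (base 4). Lift 5: 6. −1: 5.
[1] 5 ≡ 5 (base 5). Lift 6: 6. −1: 5.
[2] 5 ≡ 5 (base 6). Lift 7: 5. −1: 4.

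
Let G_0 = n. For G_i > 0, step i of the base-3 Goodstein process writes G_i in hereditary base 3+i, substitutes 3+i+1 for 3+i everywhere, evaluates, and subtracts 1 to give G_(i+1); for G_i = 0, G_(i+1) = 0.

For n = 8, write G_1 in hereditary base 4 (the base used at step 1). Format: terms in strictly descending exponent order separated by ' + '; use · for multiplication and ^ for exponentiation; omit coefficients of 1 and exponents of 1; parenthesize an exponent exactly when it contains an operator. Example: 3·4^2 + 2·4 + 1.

base 3: 8 = 2·3 + 2; at 4: 2·4 + 2 = 10; next = 9
base 4: 9 = 2·4 + 1; at 5: 2·5 + 1 = 11; next = 10

2·4 + 1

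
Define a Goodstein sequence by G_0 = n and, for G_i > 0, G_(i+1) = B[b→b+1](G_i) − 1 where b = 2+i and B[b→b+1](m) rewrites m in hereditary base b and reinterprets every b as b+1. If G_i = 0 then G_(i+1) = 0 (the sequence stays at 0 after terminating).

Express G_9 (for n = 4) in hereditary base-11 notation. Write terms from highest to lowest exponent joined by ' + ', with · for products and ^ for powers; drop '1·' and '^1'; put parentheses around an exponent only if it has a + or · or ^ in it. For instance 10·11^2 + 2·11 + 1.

2·11^2 + 11

G_0 = 4. HB_2(4) = 2^2. Bump = 27. G_1 = 26.
G_1 = 26. HB_3(26) = 2·3^2 + 2·3 + 2. Bump = 42. G_2 = 41.
G_2 = 41. HB_4(41) = 2·4^2 + 2·4 + 1. Bump = 61. G_3 = 60.
G_3 = 60. HB_5(60) = 2·5^2 + 2·5. Bump = 84. G_4 = 83.
G_4 = 83. HB_6(83) = 2·6^2 + 6 + 5. Bump = 110. G_5 = 109.
G_5 = 109. HB_7(109) = 2·7^2 + 7 + 4. Bump = 140. G_6 = 139.
G_6 = 139. HB_8(139) = 2·8^2 + 8 + 3. Bump = 174. G_7 = 173.
G_7 = 173. HB_9(173) = 2·9^2 + 9 + 2. Bump = 212. G_8 = 211.
G_8 = 211. HB_10(211) = 2·10^2 + 10 + 1. Bump = 254. G_9 = 253.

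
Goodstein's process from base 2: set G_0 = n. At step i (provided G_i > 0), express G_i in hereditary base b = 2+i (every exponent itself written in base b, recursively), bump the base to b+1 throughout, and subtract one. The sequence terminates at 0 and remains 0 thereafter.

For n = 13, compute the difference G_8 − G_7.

96513216470

G_0=13  [base 2] 2^(2 + 1) + 2^2 + 1  →[2↦3]→  3^(3 + 1) + 3^3 + 1 = 109  −1 ⇒ G_1=108
G_1=108  [base 3] 3^(3 + 1) + 3^3  →[3↦4]→  4^(4 + 1) + 4^4 = 1280  −1 ⇒ G_2=1279
G_2=1279  [base 4] 4^(4 + 1) + 3·4^3 + 3·4^2 + 3·4 + 3  →[4↦5]→  5^(5 + 1) + 3·5^3 + 3·5^2 + 3·5 + 3 = 16093  −1 ⇒ G_3=16092
G_3=16092  [base 5] 5^(5 + 1) + 3·5^3 + 3·5^2 + 3·5 + 2  →[5↦6]→  6^(6 + 1) + 3·6^3 + 3·6^2 + 3·6 + 2 = 280712  −1 ⇒ G_4=280711
G_4=280711  [base 6] 6^(6 + 1) + 3·6^3 + 3·6^2 + 3·6 + 1  →[6↦7]→  7^(7 + 1) + 3·7^3 + 3·7^2 + 3·7 + 1 = 5765999  −1 ⇒ G_5=5765998
G_5=5765998  [base 7] 7^(7 + 1) + 3·7^3 + 3·7^2 + 3·7  →[7↦8]→  8^(8 + 1) + 3·8^3 + 3·8^2 + 3·8 = 134219480  −1 ⇒ G_6=134219479
G_6=134219479  [base 8] 8^(8 + 1) + 3·8^3 + 3·8^2 + 2·8 + 7  →[8↦9]→  9^(9 + 1) + 3·9^3 + 3·9^2 + 2·9 + 7 = 3486786856  −1 ⇒ G_7=3486786855
G_7=3486786855  [base 9] 9^(9 + 1) + 3·9^3 + 3·9^2 + 2·9 + 6  →[9↦10]→  10^(10 + 1) + 3·10^3 + 3·10^2 + 2·10 + 6 = 100000003326  −1 ⇒ G_8=100000003325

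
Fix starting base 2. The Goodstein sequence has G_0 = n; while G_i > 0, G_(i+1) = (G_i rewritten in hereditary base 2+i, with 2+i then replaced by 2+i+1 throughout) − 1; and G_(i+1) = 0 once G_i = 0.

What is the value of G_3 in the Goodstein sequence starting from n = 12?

[0] 12 ≡ 2^(2 + 1) + 2^2 (base 2). Lift 3: 108. −1: 107.
[1] 107 ≡ 3^(3 + 1) + 2·3^2 + 2·3 + 2 (base 3). Lift 4: 1066. −1: 1065.
[2] 1065 ≡ 4^(4 + 1) + 2·4^2 + 2·4 + 1 (base 4). Lift 5: 15686. −1: 15685.
[3] 15685 ≡ 5^(5 + 1) + 2·5^2 + 2·5 (base 5). Lift 6: 280020. −1: 280019.

15685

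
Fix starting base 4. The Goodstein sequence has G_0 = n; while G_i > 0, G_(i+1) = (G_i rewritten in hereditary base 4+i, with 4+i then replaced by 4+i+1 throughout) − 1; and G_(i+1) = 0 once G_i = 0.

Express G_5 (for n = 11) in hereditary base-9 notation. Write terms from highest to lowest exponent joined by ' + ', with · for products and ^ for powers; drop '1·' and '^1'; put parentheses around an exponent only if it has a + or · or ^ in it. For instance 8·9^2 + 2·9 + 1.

9 + 6

step 0: 11 = 2·4 + 3; sub 5 for 4: 2·5 + 3; = 13; G_1 = 13−1 = 12
step 1: 12 = 2·5 + 2; sub 6 for 5: 2·6 + 2; = 14; G_2 = 14−1 = 13
step 2: 13 = 2·6 + 1; sub 7 for 6: 2·7 + 1; = 15; G_3 = 15−1 = 14
step 3: 14 = 2·7; sub 8 for 7: 2·8; = 16; G_4 = 16−1 = 15
step 4: 15 = 8 + 7; sub 9 for 8: 9 + 7; = 16; G_5 = 16−1 = 15
step 5: 15 = 9 + 6; sub 10 for 9: 10 + 6; = 16; G_6 = 16−1 = 15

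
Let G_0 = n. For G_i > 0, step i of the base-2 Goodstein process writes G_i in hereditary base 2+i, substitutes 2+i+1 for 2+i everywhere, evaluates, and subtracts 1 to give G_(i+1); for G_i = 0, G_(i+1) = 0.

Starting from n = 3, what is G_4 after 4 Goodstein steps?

[0] 3 ≡ 2 + 1 (base 2). Lift 3: 4. −1: 3.
[1] 3 ≡ 3 (base 3). Lift 4: 4. −1: 3.
[2] 3 ≡ 3 (base 4). Lift 5: 3. −1: 2.
[3] 2 ≡ 2 (base 5). Lift 6: 2. −1: 1.
[4] 1 ≡ 1 (base 6). Lift 7: 1. −1: 0.

1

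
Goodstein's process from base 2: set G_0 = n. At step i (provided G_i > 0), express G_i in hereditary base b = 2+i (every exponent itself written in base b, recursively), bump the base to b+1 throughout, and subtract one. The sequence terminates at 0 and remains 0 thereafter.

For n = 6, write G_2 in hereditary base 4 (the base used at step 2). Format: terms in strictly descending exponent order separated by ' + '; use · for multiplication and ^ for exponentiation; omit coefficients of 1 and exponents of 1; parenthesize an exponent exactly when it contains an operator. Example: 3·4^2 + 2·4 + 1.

6 —HB2→ 2^2 + 2 —bump→ 3^3 + 3 = 30 —(−1)→ 29
29 —HB3→ 3^3 + 2 —bump→ 4^4 + 2 = 258 —(−1)→ 257
257 —HB4→ 4^4 + 1 —bump→ 5^5 + 1 = 3126 —(−1)→ 3125

4^4 + 1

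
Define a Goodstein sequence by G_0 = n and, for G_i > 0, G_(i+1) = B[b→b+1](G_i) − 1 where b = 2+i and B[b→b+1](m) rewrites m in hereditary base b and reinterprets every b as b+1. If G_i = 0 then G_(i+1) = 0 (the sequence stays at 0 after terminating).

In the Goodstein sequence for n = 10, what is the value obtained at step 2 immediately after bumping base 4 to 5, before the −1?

15626

(0) 10|_2 = 2^(2 + 1) + 2 ↦ 3^(3 + 1) + 3|_3 = 84 ⇒ 83
(1) 83|_3 = 3^(3 + 1) + 2 ↦ 4^(4 + 1) + 2|_4 = 1026 ⇒ 1025
(2) 1025|_4 = 4^(4 + 1) + 1 ↦ 5^(5 + 1) + 1|_5 = 15626 ⇒ 15625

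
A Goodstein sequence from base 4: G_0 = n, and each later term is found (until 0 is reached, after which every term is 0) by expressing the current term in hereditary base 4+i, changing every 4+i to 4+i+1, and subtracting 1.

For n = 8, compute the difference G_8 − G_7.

-1

(0) 8|_4 = 2·4 ↦ 2·5|_5 = 10 ⇒ 9
(1) 9|_5 = 5 + 4 ↦ 6 + 4|_6 = 10 ⇒ 9
(2) 9|_6 = 6 + 3 ↦ 7 + 3|_7 = 10 ⇒ 9
(3) 9|_7 = 7 + 2 ↦ 8 + 2|_8 = 10 ⇒ 9
(4) 9|_8 = 8 + 1 ↦ 9 + 1|_9 = 10 ⇒ 9
(5) 9|_9 = 9 ↦ 10|_10 = 10 ⇒ 9
(6) 9|_10 = 9 ↦ 9|_11 = 9 ⇒ 8
(7) 8|_11 = 8 ↦ 8|_12 = 8 ⇒ 7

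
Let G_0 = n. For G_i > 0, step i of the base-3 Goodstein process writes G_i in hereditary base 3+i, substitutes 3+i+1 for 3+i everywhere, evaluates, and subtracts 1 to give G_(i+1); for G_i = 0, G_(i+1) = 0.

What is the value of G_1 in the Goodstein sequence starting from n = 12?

19

G_0=12  [base 3] 3^2 + 3  →[3↦4]→  4^2 + 4 = 20  −1 ⇒ G_1=19
G_1=19  [base 4] 4^2 + 3  →[4↦5]→  5^2 + 3 = 28  −1 ⇒ G_2=27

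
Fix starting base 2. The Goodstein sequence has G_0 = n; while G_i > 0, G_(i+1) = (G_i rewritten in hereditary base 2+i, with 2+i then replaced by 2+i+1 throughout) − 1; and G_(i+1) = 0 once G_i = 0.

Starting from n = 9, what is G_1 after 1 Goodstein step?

base 2: 9 = 2^(2 + 1) + 1; at 3: 3^(3 + 1) + 1 = 82; next = 81
base 3: 81 = 3^(3 + 1); at 4: 4^(4 + 1) = 1024; next = 1023

81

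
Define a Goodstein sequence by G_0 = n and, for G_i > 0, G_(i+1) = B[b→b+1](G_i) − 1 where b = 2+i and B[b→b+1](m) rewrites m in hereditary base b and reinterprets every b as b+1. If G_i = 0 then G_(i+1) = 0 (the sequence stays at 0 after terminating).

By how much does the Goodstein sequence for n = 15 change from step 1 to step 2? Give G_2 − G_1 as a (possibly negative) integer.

1172

15 —HB2→ 2^(2 + 1) + 2^2 + 2 + 1 —bump→ 3^(3 + 1) + 3^3 + 3 + 1 = 112 —(−1)→ 111
111 —HB3→ 3^(3 + 1) + 3^3 + 3 —bump→ 4^(4 + 1) + 4^4 + 4 = 1284 —(−1)→ 1283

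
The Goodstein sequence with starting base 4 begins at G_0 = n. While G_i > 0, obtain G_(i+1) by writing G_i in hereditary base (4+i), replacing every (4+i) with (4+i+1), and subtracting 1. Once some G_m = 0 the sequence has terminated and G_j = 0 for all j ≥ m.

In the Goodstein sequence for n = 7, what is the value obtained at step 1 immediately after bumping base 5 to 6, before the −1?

8

G_0=7  [base 4] 4 + 3  →[4↦5]→  5 + 3 = 8  −1 ⇒ G_1=7
G_1=7  [base 5] 5 + 2  →[5↦6]→  6 + 2 = 8  −1 ⇒ G_2=7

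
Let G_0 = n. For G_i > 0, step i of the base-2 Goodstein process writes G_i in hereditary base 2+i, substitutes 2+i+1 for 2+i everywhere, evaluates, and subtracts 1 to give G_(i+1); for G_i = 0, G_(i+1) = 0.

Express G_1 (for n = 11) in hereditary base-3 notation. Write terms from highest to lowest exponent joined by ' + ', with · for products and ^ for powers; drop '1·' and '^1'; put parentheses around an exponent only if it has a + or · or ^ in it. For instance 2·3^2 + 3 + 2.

i=0: 11 = 2^(2 + 1) + 2 + 1 (b=2); 2→3: 3^(3 + 1) + 3 + 1 = 85; 85−1 = 84
i=1: 84 = 3^(3 + 1) + 3 (b=3); 3→4: 4^(4 + 1) + 4 = 1028; 1028−1 = 1027

3^(3 + 1) + 3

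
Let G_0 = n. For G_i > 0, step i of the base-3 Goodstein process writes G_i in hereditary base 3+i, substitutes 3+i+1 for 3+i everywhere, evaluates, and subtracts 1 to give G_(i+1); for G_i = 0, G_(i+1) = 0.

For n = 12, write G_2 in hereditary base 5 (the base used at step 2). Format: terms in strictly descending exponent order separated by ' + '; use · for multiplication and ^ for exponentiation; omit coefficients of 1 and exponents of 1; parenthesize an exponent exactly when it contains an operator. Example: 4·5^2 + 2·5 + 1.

i=0: 12 = 3^2 + 3 (b=3); 3→4: 4^2 + 4 = 20; 20−1 = 19
i=1: 19 = 4^2 + 3 (b=4); 4→5: 5^2 + 3 = 28; 28−1 = 27
i=2: 27 = 5^2 + 2 (b=5); 5→6: 6^2 + 2 = 38; 38−1 = 37

5^2 + 2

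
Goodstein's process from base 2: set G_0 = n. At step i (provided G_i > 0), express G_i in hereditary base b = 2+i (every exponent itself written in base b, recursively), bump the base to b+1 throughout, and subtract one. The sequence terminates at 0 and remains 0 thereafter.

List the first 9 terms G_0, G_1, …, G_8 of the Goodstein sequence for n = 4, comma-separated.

4, 26, 41, 60, 83, 109, 139, 173, 211

G_0=4  [base 2] 2^2  →[2↦3]→  3^3 = 27  −1 ⇒ G_1=26
G_1=26  [base 3] 2·3^2 + 2·3 + 2  →[3↦4]→  2·4^2 + 2·4 + 2 = 42  −1 ⇒ G_2=41
G_2=41  [base 4] 2·4^2 + 2·4 + 1  →[4↦5]→  2·5^2 + 2·5 + 1 = 61  −1 ⇒ G_3=60
G_3=60  [base 5] 2·5^2 + 2·5  →[5↦6]→  2·6^2 + 2·6 = 84  −1 ⇒ G_4=83
G_4=83  [base 6] 2·6^2 + 6 + 5  →[6↦7]→  2·7^2 + 7 + 5 = 110  −1 ⇒ G_5=109
G_5=109  [base 7] 2·7^2 + 7 + 4  →[7↦8]→  2·8^2 + 8 + 4 = 140  −1 ⇒ G_6=139
G_6=139  [base 8] 2·8^2 + 8 + 3  →[8↦9]→  2·9^2 + 9 + 3 = 174  −1 ⇒ G_7=173
G_7=173  [base 9] 2·9^2 + 9 + 2  →[9↦10]→  2·10^2 + 10 + 2 = 212  −1 ⇒ G_8=211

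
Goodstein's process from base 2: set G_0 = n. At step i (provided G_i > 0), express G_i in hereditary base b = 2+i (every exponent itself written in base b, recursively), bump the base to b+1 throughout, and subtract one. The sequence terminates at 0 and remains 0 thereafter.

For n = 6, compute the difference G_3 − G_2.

base 2: 6 = 2^2 + 2; at 3: 3^3 + 3 = 30; next = 29
base 3: 29 = 3^3 + 2; at 4: 4^4 + 2 = 258; next = 257
base 4: 257 = 4^4 + 1; at 5: 5^5 + 1 = 3126; next = 3125

2868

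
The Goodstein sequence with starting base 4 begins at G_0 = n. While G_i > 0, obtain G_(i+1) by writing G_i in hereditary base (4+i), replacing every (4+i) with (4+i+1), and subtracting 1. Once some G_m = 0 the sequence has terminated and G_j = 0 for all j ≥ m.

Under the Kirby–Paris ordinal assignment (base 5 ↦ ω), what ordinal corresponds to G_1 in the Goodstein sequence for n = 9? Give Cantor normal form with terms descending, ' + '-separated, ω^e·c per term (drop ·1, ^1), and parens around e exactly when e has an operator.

[0] 9 ≡ 2·4 + 1 (base 4). Lift 5: 11. −1: 10.
[1] 10 ≡ 2·5 (base 5). Lift 6: 12. −1: 11.

ω·2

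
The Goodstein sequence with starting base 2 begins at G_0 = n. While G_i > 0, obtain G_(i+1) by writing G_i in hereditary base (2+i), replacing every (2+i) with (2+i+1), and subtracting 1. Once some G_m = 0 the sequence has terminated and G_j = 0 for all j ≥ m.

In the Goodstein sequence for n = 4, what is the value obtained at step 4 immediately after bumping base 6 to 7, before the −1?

110

G_0 = 4. HB_2(4) = 2^2. Bump = 27. G_1 = 26.
G_1 = 26. HB_3(26) = 2·3^2 + 2·3 + 2. Bump = 42. G_2 = 41.
G_2 = 41. HB_4(41) = 2·4^2 + 2·4 + 1. Bump = 61. G_3 = 60.
G_3 = 60. HB_5(60) = 2·5^2 + 2·5. Bump = 84. G_4 = 83.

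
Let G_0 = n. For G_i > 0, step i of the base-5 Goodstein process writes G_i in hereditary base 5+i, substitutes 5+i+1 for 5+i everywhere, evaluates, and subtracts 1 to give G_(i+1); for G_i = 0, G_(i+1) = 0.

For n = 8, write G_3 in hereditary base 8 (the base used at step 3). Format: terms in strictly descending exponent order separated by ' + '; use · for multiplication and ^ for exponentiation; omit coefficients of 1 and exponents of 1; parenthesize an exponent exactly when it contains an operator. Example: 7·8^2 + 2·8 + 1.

8

step 0: 8 = 5 + 3; sub 6 for 5: 6 + 3; = 9; G_1 = 9−1 = 8
step 1: 8 = 6 + 2; sub 7 for 6: 7 + 2; = 9; G_2 = 9−1 = 8
step 2: 8 = 7 + 1; sub 8 for 7: 8 + 1; = 9; G_3 = 9−1 = 8
step 3: 8 = 8; sub 9 for 8: 9; = 9; G_4 = 9−1 = 8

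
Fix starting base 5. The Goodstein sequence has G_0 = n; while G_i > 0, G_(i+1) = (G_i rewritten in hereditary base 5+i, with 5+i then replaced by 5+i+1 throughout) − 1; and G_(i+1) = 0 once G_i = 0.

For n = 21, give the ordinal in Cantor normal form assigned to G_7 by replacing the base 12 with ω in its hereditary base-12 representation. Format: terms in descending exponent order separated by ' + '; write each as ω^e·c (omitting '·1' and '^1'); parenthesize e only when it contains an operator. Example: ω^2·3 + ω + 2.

ω·3 + 1

G_0=21  [base 5] 4·5 + 1  →[5↦6]→  4·6 + 1 = 25  −1 ⇒ G_1=24
G_1=24  [base 6] 4·6  →[6↦7]→  4·7 = 28  −1 ⇒ G_2=27
G_2=27  [base 7] 3·7 + 6  →[7↦8]→  3·8 + 6 = 30  −1 ⇒ G_3=29
G_3=29  [base 8] 3·8 + 5  →[8↦9]→  3·9 + 5 = 32  −1 ⇒ G_4=31
G_4=31  [base 9] 3·9 + 4  →[9↦10]→  3·10 + 4 = 34  −1 ⇒ G_5=33
G_5=33  [base 10] 3·10 + 3  →[10↦11]→  3·11 + 3 = 36  −1 ⇒ G_6=35
G_6=35  [base 11] 3·11 + 2  →[11↦12]→  3·12 + 2 = 38  −1 ⇒ G_7=37
G_7=37  [base 12] 3·12 + 1  →[12↦13]→  3·13 + 1 = 40  −1 ⇒ G_8=39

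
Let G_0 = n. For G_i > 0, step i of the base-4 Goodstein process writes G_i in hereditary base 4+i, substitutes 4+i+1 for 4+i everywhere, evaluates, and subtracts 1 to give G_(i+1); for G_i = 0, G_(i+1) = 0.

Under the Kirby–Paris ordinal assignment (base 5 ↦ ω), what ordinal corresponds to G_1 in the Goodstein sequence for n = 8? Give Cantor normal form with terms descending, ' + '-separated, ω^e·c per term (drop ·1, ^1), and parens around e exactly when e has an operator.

step 0: 8 = 2·4; sub 5 for 4: 2·5; = 10; G_1 = 10−1 = 9
step 1: 9 = 5 + 4; sub 6 for 5: 6 + 4; = 10; G_2 = 10−1 = 9

ω + 4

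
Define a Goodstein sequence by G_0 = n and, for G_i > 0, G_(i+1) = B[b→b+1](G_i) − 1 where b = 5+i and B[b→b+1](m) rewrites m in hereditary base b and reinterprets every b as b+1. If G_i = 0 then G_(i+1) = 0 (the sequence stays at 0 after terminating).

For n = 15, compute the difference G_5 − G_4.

1

(0) 15|_5 = 3·5 ↦ 3·6|_6 = 18 ⇒ 17
(1) 17|_6 = 2·6 + 5 ↦ 2·7 + 5|_7 = 19 ⇒ 18
(2) 18|_7 = 2·7 + 4 ↦ 2·8 + 4|_8 = 20 ⇒ 19
(3) 19|_8 = 2·8 + 3 ↦ 2·9 + 3|_9 = 21 ⇒ 20
(4) 20|_9 = 2·9 + 2 ↦ 2·10 + 2|_10 = 22 ⇒ 21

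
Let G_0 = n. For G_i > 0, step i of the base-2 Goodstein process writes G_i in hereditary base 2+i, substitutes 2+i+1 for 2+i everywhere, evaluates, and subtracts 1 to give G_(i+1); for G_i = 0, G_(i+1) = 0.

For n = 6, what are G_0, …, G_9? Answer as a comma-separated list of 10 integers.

6, 29, 257, 3125, 46655, 98039, 187243, 332147, 555551, 885775

6 —HB2→ 2^2 + 2 —bump→ 3^3 + 3 = 30 —(−1)→ 29
29 —HB3→ 3^3 + 2 —bump→ 4^4 + 2 = 258 —(−1)→ 257
257 —HB4→ 4^4 + 1 —bump→ 5^5 + 1 = 3126 —(−1)→ 3125
3125 —HB5→ 5^5 —bump→ 6^6 = 46656 —(−1)→ 46655
46655 —HB6→ 5·6^5 + 5·6^4 + 5·6^3 + 5·6^2 + 5·6 + 5 —bump→ 5·7^5 + 5·7^4 + 5·7^3 + 5·7^2 + 5·7 + 5 = 98040 —(−1)→ 98039
98039 —HB7→ 5·7^5 + 5·7^4 + 5·7^3 + 5·7^2 + 5·7 + 4 —bump→ 5·8^5 + 5·8^4 + 5·8^3 + 5·8^2 + 5·8 + 4 = 187244 —(−1)→ 187243
187243 —HB8→ 5·8^5 + 5·8^4 + 5·8^3 + 5·8^2 + 5·8 + 3 —bump→ 5·9^5 + 5·9^4 + 5·9^3 + 5·9^2 + 5·9 + 3 = 332148 —(−1)→ 332147
332147 —HB9→ 5·9^5 + 5·9^4 + 5·9^3 + 5·9^2 + 5·9 + 2 —bump→ 5·10^5 + 5·10^4 + 5·10^3 + 5·10^2 + 5·10 + 2 = 555552 —(−1)→ 555551
555551 —HB10→ 5·10^5 + 5·10^4 + 5·10^3 + 5·10^2 + 5·10 + 1 —bump→ 5·11^5 + 5·11^4 + 5·11^3 + 5·11^2 + 5·11 + 1 = 885776 —(−1)→ 885775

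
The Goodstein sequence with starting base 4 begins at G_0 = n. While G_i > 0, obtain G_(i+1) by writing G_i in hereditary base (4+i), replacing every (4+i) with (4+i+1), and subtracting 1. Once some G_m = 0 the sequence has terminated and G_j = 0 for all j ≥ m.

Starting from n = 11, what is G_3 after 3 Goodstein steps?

G_0 = 11. HB_4(11) = 2·4 + 3. Bump = 13. G_1 = 12.
G_1 = 12. HB_5(12) = 2·5 + 2. Bump = 14. G_2 = 13.
G_2 = 13. HB_6(13) = 2·6 + 1. Bump = 15. G_3 = 14.

14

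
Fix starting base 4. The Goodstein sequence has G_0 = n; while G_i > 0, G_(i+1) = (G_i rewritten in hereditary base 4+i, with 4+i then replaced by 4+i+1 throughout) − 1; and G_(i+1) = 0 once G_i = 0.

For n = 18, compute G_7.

68

i=0: 18 = 4^2 + 2 (b=4); 4→5: 5^2 + 2 = 27; 27−1 = 26
i=1: 26 = 5^2 + 1 (b=5); 5→6: 6^2 + 1 = 37; 37−1 = 36
i=2: 36 = 6^2 (b=6); 6→7: 7^2 = 49; 49−1 = 48
i=3: 48 = 6·7 + 6 (b=7); 7→8: 6·8 + 6 = 54; 54−1 = 53
i=4: 53 = 6·8 + 5 (b=8); 8→9: 6·9 + 5 = 59; 59−1 = 58
i=5: 58 = 6·9 + 4 (b=9); 9→10: 6·10 + 4 = 64; 64−1 = 63
i=6: 63 = 6·10 + 3 (b=10); 10→11: 6·11 + 3 = 69; 69−1 = 68
i=7: 68 = 6·11 + 2 (b=11); 11→12: 6·12 + 2 = 74; 74−1 = 73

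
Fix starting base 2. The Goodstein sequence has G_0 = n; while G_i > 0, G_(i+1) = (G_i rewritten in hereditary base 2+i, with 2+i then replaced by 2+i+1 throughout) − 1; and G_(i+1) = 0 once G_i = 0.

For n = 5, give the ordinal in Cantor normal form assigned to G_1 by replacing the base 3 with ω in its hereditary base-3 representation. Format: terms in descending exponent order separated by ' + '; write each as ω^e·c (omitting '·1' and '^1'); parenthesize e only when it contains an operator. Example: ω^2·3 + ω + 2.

ω^ω

[0] 5 ≡ 2^2 + 1 (base 2). Lift 3: 28. −1: 27.
[1] 27 ≡ 3^3 (base 3). Lift 4: 256. −1: 255.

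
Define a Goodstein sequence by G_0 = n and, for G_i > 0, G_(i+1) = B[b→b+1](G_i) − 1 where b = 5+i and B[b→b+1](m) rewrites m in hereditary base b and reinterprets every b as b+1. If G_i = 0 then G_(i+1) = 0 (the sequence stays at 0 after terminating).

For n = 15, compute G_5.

21

i=0: 15 = 3·5 (b=5); 5→6: 3·6 = 18; 18−1 = 17
i=1: 17 = 2·6 + 5 (b=6); 6→7: 2·7 + 5 = 19; 19−1 = 18
i=2: 18 = 2·7 + 4 (b=7); 7→8: 2·8 + 4 = 20; 20−1 = 19
i=3: 19 = 2·8 + 3 (b=8); 8→9: 2·9 + 3 = 21; 21−1 = 20
i=4: 20 = 2·9 + 2 (b=9); 9→10: 2·10 + 2 = 22; 22−1 = 21
i=5: 21 = 2·10 + 1 (b=10); 10→11: 2·11 + 1 = 23; 23−1 = 22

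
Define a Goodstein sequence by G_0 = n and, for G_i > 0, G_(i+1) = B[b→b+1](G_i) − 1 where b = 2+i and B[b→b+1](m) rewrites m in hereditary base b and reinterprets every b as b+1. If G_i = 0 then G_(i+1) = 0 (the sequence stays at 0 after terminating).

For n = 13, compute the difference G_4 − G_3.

i=0: 13 = 2^(2 + 1) + 2^2 + 1 (b=2); 2→3: 3^(3 + 1) + 3^3 + 1 = 109; 109−1 = 108
i=1: 108 = 3^(3 + 1) + 3^3 (b=3); 3→4: 4^(4 + 1) + 4^4 = 1280; 1280−1 = 1279
i=2: 1279 = 4^(4 + 1) + 3·4^3 + 3·4^2 + 3·4 + 3 (b=4); 4→5: 5^(5 + 1) + 3·5^3 + 3·5^2 + 3·5 + 3 = 16093; 16093−1 = 16092
i=3: 16092 = 5^(5 + 1) + 3·5^3 + 3·5^2 + 3·5 + 2 (b=5); 5→6: 6^(6 + 1) + 3·6^3 + 3·6^2 + 3·6 + 2 = 280712; 280712−1 = 280711

264619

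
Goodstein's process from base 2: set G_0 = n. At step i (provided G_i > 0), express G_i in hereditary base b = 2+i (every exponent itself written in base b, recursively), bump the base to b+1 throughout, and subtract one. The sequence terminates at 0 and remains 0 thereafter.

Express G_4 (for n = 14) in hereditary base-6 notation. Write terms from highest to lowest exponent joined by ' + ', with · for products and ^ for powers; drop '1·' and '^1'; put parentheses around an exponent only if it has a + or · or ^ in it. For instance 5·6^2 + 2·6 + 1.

6^(6 + 1) + 5·6^5 + 5·6^4 + 5·6^3 + 5·6^2 + 5·6 + 5

base 2: 14 = 2^(2 + 1) + 2^2 + 2; at 3: 3^(3 + 1) + 3^3 + 3 = 111; next = 110
base 3: 110 = 3^(3 + 1) + 3^3 + 2; at 4: 4^(4 + 1) + 4^4 + 2 = 1282; next = 1281
base 4: 1281 = 4^(4 + 1) + 4^4 + 1; at 5: 5^(5 + 1) + 5^5 + 1 = 18751; next = 18750
base 5: 18750 = 5^(5 + 1) + 5^5; at 6: 6^(6 + 1) + 6^6 = 326592; next = 326591
base 6: 326591 = 6^(6 + 1) + 5·6^5 + 5·6^4 + 5·6^3 + 5·6^2 + 5·6 + 5; at 7: 7^(7 + 1) + 5·7^5 + 5·7^4 + 5·7^3 + 5·7^2 + 5·7 + 5 = 5862841; next = 5862840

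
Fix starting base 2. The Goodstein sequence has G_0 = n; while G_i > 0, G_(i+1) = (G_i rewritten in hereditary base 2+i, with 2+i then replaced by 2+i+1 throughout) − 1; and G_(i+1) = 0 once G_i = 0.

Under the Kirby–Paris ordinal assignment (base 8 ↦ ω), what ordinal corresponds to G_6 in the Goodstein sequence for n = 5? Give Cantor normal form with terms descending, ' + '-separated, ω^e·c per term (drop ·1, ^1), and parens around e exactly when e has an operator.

ω^3·3 + ω^2·3 + ω·2 + 7

base 2: 5 = 2^2 + 1; at 3: 3^3 + 1 = 28; next = 27
base 3: 27 = 3^3; at 4: 4^4 = 256; next = 255
base 4: 255 = 3·4^3 + 3·4^2 + 3·4 + 3; at 5: 3·5^3 + 3·5^2 + 3·5 + 3 = 468; next = 467
base 5: 467 = 3·5^3 + 3·5^2 + 3·5 + 2; at 6: 3·6^3 + 3·6^2 + 3·6 + 2 = 776; next = 775
base 6: 775 = 3·6^3 + 3·6^2 + 3·6 + 1; at 7: 3·7^3 + 3·7^2 + 3·7 + 1 = 1198; next = 1197
base 7: 1197 = 3·7^3 + 3·7^2 + 3·7; at 8: 3·8^3 + 3·8^2 + 3·8 = 1752; next = 1751
base 8: 1751 = 3·8^3 + 3·8^2 + 2·8 + 7; at 9: 3·9^3 + 3·9^2 + 2·9 + 7 = 2455; next = 2454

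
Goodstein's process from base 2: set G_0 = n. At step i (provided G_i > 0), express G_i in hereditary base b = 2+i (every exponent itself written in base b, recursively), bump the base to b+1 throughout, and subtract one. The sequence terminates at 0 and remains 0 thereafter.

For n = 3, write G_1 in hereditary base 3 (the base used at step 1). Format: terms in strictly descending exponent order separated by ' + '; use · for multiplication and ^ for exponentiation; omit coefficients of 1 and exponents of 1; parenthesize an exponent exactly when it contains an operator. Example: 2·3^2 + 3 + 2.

3 —HB2→ 2 + 1 —bump→ 3 + 1 = 4 —(−1)→ 3
3 —HB3→ 3 —bump→ 4 = 4 —(−1)→ 3

3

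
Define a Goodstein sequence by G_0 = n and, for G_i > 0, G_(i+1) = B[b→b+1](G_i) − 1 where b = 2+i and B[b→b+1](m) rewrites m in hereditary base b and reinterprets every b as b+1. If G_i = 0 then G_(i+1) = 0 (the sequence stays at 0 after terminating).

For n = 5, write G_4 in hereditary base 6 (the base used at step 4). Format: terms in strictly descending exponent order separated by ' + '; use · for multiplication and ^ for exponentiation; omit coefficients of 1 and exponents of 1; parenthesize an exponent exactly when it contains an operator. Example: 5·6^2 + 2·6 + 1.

G_0 = 5. HB_2(5) = 2^2 + 1. Bump = 28. G_1 = 27.
G_1 = 27. HB_3(27) = 3^3. Bump = 256. G_2 = 255.
G_2 = 255. HB_4(255) = 3·4^3 + 3·4^2 + 3·4 + 3. Bump = 468. G_3 = 467.
G_3 = 467. HB_5(467) = 3·5^3 + 3·5^2 + 3·5 + 2. Bump = 776. G_4 = 775.
G_4 = 775. HB_6(775) = 3·6^3 + 3·6^2 + 3·6 + 1. Bump = 1198. G_5 = 1197.

3·6^3 + 3·6^2 + 3·6 + 1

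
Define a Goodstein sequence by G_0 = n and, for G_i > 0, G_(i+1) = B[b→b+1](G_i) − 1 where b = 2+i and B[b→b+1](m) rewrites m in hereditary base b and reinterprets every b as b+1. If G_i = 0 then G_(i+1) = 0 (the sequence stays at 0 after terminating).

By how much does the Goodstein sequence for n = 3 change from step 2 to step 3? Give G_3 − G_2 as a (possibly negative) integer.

-1

3 —HB2→ 2 + 1 —bump→ 3 + 1 = 4 —(−1)→ 3
3 —HB3→ 3 —bump→ 4 = 4 —(−1)→ 3
3 —HB4→ 3 —bump→ 3 = 3 —(−1)→ 2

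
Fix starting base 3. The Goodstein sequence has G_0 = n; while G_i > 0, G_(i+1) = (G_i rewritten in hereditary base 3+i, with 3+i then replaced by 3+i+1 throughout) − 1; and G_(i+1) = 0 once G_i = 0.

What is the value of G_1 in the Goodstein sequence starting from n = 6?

step 0: 6 = 2·3; sub 4 for 3: 2·4; = 8; G_1 = 8−1 = 7
step 1: 7 = 4 + 3; sub 5 for 4: 5 + 3; = 8; G_2 = 8−1 = 7

7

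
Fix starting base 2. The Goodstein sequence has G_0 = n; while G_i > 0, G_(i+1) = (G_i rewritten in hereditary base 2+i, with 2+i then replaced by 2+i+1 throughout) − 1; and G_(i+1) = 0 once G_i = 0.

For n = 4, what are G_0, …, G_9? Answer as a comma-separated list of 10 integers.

4, 26, 41, 60, 83, 109, 139, 173, 211, 253

step 0: 4 = 2^2; sub 3 for 2: 3^3; = 27; G_1 = 27−1 = 26
step 1: 26 = 2·3^2 + 2·3 + 2; sub 4 for 3: 2·4^2 + 2·4 + 2; = 42; G_2 = 42−1 = 41
step 2: 41 = 2·4^2 + 2·4 + 1; sub 5 for 4: 2·5^2 + 2·5 + 1; = 61; G_3 = 61−1 = 60
step 3: 60 = 2·5^2 + 2·5; sub 6 for 5: 2·6^2 + 2·6; = 84; G_4 = 84−1 = 83
step 4: 83 = 2·6^2 + 6 + 5; sub 7 for 6: 2·7^2 + 7 + 5; = 110; G_5 = 110−1 = 109
step 5: 109 = 2·7^2 + 7 + 4; sub 8 for 7: 2·8^2 + 8 + 4; = 140; G_6 = 140−1 = 139
step 6: 139 = 2·8^2 + 8 + 3; sub 9 for 8: 2·9^2 + 9 + 3; = 174; G_7 = 174−1 = 173
step 7: 173 = 2·9^2 + 9 + 2; sub 10 for 9: 2·10^2 + 10 + 2; = 212; G_8 = 212−1 = 211
step 8: 211 = 2·10^2 + 10 + 1; sub 11 for 10: 2·11^2 + 11 + 1; = 254; G_9 = 254−1 = 253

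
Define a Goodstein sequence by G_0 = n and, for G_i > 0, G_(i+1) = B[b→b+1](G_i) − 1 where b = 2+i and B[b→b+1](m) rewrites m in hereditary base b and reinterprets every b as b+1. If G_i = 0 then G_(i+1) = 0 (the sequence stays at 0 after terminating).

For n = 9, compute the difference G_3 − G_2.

9 —HB2→ 2^(2 + 1) + 1 —bump→ 3^(3 + 1) + 1 = 82 —(−1)→ 81
81 —HB3→ 3^(3 + 1) —bump→ 4^(4 + 1) = 1024 —(−1)→ 1023
1023 —HB4→ 3·4^4 + 3·4^3 + 3·4^2 + 3·4 + 3 —bump→ 3·5^5 + 3·5^3 + 3·5^2 + 3·5 + 3 = 9843 —(−1)→ 9842

8819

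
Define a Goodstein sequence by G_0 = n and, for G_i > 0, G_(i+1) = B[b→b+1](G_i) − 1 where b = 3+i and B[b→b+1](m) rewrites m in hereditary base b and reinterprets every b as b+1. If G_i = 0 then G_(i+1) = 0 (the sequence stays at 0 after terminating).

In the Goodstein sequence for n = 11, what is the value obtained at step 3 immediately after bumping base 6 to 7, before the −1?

G_0=11  [base 3] 3^2 + 2  →[3↦4]→  4^2 + 2 = 18  −1 ⇒ G_1=17
G_1=17  [base 4] 4^2 + 1  →[4↦5]→  5^2 + 1 = 26  −1 ⇒ G_2=25
G_2=25  [base 5] 5^2  →[5↦6]→  6^2 = 36  −1 ⇒ G_3=35
G_3=35  [base 6] 5·6 + 5  →[6↦7]→  5·7 + 5 = 40  −1 ⇒ G_4=39

40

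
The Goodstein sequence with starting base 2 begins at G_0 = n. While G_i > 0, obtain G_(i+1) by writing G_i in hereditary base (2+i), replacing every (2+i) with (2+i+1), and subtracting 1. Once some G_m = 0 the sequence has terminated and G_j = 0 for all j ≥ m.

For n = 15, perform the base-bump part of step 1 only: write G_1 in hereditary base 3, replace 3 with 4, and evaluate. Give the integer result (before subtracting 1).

1284

(0) 15|_2 = 2^(2 + 1) + 2^2 + 2 + 1 ↦ 3^(3 + 1) + 3^3 + 3 + 1|_3 = 112 ⇒ 111
(1) 111|_3 = 3^(3 + 1) + 3^3 + 3 ↦ 4^(4 + 1) + 4^4 + 4|_4 = 1284 ⇒ 1283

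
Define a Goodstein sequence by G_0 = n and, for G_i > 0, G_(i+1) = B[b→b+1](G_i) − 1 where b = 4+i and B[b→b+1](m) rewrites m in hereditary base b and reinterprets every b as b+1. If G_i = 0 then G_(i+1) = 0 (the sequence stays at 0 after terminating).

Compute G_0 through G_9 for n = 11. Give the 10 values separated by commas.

i=0: 11 = 2·4 + 3 (b=4); 4→5: 2·5 + 3 = 13; 13−1 = 12
i=1: 12 = 2·5 + 2 (b=5); 5→6: 2·6 + 2 = 14; 14−1 = 13
i=2: 13 = 2·6 + 1 (b=6); 6→7: 2·7 + 1 = 15; 15−1 = 14
i=3: 14 = 2·7 (b=7); 7→8: 2·8 = 16; 16−1 = 15
i=4: 15 = 8 + 7 (b=8); 8→9: 9 + 7 = 16; 16−1 = 15
i=5: 15 = 9 + 6 (b=9); 9→10: 10 + 6 = 16; 16−1 = 15
i=6: 15 = 10 + 5 (b=10); 10→11: 11 + 5 = 16; 16−1 = 15
i=7: 15 = 11 + 4 (b=11); 11→12: 12 + 4 = 16; 16−1 = 15
i=8: 15 = 12 + 3 (b=12); 12→13: 13 + 3 = 16; 16−1 = 15

11, 12, 13, 14, 15, 15, 15, 15, 15, 15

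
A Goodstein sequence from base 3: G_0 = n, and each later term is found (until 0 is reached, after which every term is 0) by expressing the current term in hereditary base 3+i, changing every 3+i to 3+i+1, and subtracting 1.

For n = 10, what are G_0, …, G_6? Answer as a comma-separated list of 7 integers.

10, 16, 24, 27, 30, 33, 36

i=0: 10 = 3^2 + 1 (b=3); 3→4: 4^2 + 1 = 17; 17−1 = 16
i=1: 16 = 4^2 (b=4); 4→5: 5^2 = 25; 25−1 = 24
i=2: 24 = 4·5 + 4 (b=5); 5→6: 4·6 + 4 = 28; 28−1 = 27
i=3: 27 = 4·6 + 3 (b=6); 6→7: 4·7 + 3 = 31; 31−1 = 30
i=4: 30 = 4·7 + 2 (b=7); 7→8: 4·8 + 2 = 34; 34−1 = 33
i=5: 33 = 4·8 + 1 (b=8); 8→9: 4·9 + 1 = 37; 37−1 = 36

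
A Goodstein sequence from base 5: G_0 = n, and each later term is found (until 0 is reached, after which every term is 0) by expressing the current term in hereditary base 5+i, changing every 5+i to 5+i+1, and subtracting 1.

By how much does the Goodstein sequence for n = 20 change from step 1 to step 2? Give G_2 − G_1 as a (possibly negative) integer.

2

G_0=20  [base 5] 4·5  →[5↦6]→  4·6 = 24  −1 ⇒ G_1=23
G_1=23  [base 6] 3·6 + 5  →[6↦7]→  3·7 + 5 = 26  −1 ⇒ G_2=25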